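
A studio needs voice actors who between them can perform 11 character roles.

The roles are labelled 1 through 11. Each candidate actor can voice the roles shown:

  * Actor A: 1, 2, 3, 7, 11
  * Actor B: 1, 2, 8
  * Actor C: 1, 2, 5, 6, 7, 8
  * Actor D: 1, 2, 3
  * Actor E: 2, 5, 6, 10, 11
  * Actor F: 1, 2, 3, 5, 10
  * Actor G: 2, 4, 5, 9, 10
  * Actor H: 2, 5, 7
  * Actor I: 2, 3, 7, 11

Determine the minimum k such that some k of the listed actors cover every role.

3

A and C and G together: A ∪ C ∪ G = {1, 2, 3, 4, 5, 6, 7, 8, 9, 10, 11} — every role is covered.
Only G contains 4, so G is forced; the remaining 6 roles need at least 2 more actors (each remaining actor adds at most 4) — so at least 3 actors are needed, and 3 is optimal.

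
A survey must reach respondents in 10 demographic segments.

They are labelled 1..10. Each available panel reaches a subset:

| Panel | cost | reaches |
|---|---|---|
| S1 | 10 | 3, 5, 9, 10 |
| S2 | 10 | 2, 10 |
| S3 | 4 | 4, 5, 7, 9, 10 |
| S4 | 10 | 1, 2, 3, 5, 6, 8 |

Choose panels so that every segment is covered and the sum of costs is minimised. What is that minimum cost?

S3, S4 together cover every segment (S3 ∪ S4 = {1, 2, 3, 4, 5, 6, 7, 8, 9, 10}); total cost 4 + 10 = 14.
No covering selection has total cost below 14.

14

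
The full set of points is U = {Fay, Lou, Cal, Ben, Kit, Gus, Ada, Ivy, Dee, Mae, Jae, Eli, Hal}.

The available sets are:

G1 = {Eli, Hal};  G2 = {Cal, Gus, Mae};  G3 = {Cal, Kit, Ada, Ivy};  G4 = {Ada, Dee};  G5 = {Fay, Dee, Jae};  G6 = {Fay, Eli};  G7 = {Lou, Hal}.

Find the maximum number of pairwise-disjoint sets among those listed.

4

G2, G4, G6, G7 are pairwise disjoint (G2={Cal,Gus,Mae}; G4={Ada,Dee}; G6={Fay,Eli}; G7={Lou,Hal}).
Every remaining set overlaps one of these, and no 5 of the listed sets are pairwise disjoint, so 4 is the maximum.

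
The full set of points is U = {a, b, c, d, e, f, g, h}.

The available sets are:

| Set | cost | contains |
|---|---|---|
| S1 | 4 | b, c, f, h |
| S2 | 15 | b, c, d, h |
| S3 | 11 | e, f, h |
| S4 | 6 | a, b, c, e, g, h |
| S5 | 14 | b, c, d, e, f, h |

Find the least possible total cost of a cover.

S4, S5 together cover every point (S4 ∪ S5 = {a, b, c, d, e, f, g, h}); total cost 6 + 14 = 20.
The greedy pick S1, S4, S5 costs 24; no covering selection beats 20.

20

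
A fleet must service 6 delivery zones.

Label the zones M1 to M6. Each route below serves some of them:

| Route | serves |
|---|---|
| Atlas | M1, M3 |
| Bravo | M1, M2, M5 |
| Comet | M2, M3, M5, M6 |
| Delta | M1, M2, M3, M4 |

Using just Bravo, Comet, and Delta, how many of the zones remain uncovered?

Union of Bravo, Comet, Delta = {M1, M2, M3, M4, M5, M6} — that's every zone, so 0 are uncovered.

0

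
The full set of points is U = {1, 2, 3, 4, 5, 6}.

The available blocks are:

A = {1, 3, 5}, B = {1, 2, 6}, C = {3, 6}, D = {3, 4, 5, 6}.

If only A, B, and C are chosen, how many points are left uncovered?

Union of A, B, C = {1, 2, 3, 5, 6}.
Not covered: 4 — 1 point.

1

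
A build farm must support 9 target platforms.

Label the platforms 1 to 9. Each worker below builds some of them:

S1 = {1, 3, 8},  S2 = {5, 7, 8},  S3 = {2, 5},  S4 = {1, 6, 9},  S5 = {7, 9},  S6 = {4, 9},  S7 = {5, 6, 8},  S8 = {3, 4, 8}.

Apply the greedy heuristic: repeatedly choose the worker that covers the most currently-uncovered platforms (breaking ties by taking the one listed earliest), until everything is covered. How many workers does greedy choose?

Greedy: pick S1 (covers 3 new) → pick S2 (covers 2 new) → pick S4 (covers 2 new) → pick S3 (covers 1 new) → pick S6 (covers 1 new). Total picks: 5.
(The true minimum cover uses only 4 workers, so greedy is not optimal here.)

5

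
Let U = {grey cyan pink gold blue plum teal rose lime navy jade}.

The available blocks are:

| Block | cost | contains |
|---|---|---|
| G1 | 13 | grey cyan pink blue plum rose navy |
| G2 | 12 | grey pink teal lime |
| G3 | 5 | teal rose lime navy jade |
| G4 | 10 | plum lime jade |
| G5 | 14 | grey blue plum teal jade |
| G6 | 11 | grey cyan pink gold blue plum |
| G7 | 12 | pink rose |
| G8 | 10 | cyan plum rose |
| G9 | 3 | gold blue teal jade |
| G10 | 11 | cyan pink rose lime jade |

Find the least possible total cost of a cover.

G3, G6 together cover every element (G3 ∪ G6 = {grey, cyan, pink, gold, blue, plum, teal, rose, lime, navy, jade}); total cost 5 + 11 = 16.
The greedy pick G9, G3, G6 costs 19; no covering selection beats 16.

16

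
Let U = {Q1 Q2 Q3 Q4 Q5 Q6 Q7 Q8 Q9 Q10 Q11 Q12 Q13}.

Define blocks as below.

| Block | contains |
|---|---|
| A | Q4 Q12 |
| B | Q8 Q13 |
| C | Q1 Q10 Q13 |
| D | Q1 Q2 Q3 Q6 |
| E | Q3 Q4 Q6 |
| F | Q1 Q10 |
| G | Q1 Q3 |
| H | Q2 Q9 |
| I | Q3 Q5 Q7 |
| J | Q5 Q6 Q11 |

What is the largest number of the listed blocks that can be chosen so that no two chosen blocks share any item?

5

A, B, G, H, J are pairwise disjoint (A={Q4,Q12}; B={Q8,Q13}; G={Q1,Q3}; H={Q2,Q9}; J={Q5,Q6,Q11}).
Every remaining block overlaps one of these, and no 6 of the listed blocks are pairwise disjoint, so 5 is the maximum.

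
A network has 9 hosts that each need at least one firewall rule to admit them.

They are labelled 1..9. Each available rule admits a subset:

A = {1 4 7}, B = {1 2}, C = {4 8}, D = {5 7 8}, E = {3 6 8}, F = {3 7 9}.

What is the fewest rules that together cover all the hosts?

5

Take {B, C, D, E, F}. Their union is {1, 2, 3, 4, 5, 6, 7, 8, 9}, which is all 9 hosts.
No 4 of the 6 rules cover everything (all 15 combinations miss at least one host), so 5 is optimal.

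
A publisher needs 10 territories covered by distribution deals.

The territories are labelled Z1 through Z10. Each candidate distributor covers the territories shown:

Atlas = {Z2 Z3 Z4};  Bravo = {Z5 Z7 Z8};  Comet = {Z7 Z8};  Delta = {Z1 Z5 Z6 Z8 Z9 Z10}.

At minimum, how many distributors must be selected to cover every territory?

3

Atlas and Bravo and Delta together: Atlas ∪ Bravo ∪ Delta = {Z1, Z2, Z3, Z4, Z5, Z6, Z7, Z8, Z9, Z10} — every territory is covered.
Only Delta contains Z1, so Delta is forced; the remaining 4 territories need at least 2 more distributors (each remaining distributor adds at most 3) — so at least 3 distributors are needed, and 3 is optimal.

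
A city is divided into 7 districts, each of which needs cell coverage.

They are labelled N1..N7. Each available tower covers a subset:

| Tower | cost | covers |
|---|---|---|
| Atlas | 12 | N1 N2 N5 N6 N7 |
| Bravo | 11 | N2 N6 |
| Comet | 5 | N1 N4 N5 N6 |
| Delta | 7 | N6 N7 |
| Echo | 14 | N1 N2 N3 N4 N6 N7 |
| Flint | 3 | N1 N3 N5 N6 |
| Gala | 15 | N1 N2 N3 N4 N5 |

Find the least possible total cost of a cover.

Echo, Flint together cover every district (Echo ∪ Flint = {N1, N2, N3, N4, N5, N6, N7}); total cost 14 + 3 = 17.
No covering selection has total cost below 17.

17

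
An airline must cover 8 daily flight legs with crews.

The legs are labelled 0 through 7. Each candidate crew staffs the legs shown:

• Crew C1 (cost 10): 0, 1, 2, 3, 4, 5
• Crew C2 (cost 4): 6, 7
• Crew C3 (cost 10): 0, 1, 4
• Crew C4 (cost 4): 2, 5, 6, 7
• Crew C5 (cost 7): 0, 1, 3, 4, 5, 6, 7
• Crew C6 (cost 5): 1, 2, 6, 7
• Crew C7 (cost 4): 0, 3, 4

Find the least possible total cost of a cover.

11

C4, C5 together cover every leg (C4 ∪ C5 = {0, 1, 2, 3, 4, 5, 6, 7}); total cost 4 + 7 = 11.
The greedy pick C4, C7, C6 costs 13; no covering selection beats 11.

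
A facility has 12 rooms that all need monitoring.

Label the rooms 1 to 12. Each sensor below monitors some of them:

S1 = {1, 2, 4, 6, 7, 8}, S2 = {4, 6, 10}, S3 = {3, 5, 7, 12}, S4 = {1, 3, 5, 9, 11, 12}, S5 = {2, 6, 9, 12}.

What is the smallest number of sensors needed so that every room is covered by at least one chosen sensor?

S1 and S2 and S4 together: S1 ∪ S2 ∪ S4 = {1, 2, 3, 4, 5, 6, 7, 8, 9, 10, 11, 12} — every room is covered.
Only S1 contains 8, so S1 is forced; the remaining 6 rooms need at least 2 more sensors (each remaining sensor adds at most 5) — so at least 3 sensors are needed, and 3 is optimal.

3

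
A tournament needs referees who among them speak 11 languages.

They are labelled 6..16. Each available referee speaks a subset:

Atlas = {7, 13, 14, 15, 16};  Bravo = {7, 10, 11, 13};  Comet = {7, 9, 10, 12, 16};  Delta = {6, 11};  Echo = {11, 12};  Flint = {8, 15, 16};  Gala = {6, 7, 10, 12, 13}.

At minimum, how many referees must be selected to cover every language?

Take {Atlas, Comet, Delta, Flint}. Their union is {6, 7, 8, 9, 10, 11, 12, 13, 14, 15, 16}, which is all 11 languages.
No 3 of the 7 referees cover everything (all 35 combinations miss at least one language), so 4 is optimal.

4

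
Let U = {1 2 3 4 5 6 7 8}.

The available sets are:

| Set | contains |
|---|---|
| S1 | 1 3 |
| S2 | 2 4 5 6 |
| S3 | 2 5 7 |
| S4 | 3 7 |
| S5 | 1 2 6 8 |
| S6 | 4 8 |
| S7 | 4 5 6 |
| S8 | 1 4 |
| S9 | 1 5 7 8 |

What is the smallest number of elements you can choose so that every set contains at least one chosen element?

3

Take H = {1, 4, 7}. Each listed set contains at least one of these, so H is a hitting set of size 3.
The sets S1, S3, S6 are pairwise disjoint, so any hitting set needs a separate element for each — at least 3. Hence 3 is optimal.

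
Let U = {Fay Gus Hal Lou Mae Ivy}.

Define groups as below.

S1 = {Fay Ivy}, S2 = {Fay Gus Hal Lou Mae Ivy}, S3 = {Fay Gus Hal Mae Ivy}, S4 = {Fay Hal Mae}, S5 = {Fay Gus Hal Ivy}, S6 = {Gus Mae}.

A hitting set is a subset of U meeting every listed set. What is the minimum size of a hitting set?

2

The 2 elements {Fay, Mae} hit every group.
The groups S1, S6 are pairwise disjoint, so any hitting set needs a separate element for each — at least 2. Hence 2 is optimal.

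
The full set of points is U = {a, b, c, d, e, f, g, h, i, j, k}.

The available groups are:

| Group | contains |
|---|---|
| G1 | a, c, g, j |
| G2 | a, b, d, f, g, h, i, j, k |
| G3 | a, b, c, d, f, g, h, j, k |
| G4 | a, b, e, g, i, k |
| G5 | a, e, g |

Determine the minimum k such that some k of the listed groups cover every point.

2

G3 and G4 together: G3 ∪ G4 = {a, b, c, d, e, f, g, h, i, j, k} — every point is covered.
No single group has all 11 points (the largest, G2, has 9), so 2 is optimal.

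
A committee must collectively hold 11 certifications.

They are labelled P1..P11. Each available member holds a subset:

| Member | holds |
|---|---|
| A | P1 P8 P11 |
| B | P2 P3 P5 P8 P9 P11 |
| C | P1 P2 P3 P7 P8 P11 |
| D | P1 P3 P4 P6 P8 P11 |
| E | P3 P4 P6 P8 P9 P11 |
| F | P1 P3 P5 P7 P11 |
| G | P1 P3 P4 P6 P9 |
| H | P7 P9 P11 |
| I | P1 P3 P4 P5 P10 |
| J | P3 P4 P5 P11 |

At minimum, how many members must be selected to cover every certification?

3

C and G and I together: C ∪ G ∪ I = {P1, P2, P3, P4, P5, P6, P7, P8, P9, P10, P11} — every certification is covered.
Only I contains P10, so I is forced; the remaining 6 certifications need at least 2 more members (each remaining member adds at most 4) — so at least 3 members are needed, and 3 is optimal.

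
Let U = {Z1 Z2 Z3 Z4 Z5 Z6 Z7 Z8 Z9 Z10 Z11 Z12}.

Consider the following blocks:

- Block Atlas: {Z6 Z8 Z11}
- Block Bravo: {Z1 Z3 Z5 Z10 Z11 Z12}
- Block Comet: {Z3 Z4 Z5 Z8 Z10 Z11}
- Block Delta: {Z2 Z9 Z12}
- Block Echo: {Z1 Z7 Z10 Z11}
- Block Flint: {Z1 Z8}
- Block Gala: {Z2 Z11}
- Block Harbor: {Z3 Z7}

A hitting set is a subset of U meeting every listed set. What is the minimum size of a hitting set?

4

The 4 points {Z2, Z7, Z8, Z11} hit every block.
No choice of 3 points meets every block, so 4 is the minimum.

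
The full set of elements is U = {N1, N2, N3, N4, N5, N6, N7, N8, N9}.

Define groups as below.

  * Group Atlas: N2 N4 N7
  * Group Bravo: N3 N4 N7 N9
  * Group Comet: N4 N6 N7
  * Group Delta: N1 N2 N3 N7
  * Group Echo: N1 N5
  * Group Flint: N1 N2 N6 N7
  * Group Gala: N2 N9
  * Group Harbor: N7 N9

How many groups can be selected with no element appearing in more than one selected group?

Comet, Echo, Gala are pairwise disjoint (Comet={N4,N6,N7}; Echo={N1,N5}; Gala={N2,N9}).
Every remaining group overlaps one of these, and no 4 of the listed groups are pairwise disjoint, so 3 is the maximum.

3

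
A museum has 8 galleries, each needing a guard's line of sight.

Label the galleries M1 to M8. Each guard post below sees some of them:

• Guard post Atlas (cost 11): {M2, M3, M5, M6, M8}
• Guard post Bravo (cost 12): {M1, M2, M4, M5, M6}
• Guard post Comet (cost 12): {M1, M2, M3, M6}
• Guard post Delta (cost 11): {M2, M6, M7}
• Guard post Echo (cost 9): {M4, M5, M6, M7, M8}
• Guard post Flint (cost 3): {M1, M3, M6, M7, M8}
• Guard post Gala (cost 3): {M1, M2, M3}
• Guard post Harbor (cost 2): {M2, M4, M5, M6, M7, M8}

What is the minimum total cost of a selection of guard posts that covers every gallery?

5

Flint, Harbor together cover every gallery (Flint ∪ Harbor = {M1, M2, M3, M4, M5, M6, M7, M8}); total cost 3 + 2 = 5.
No covering selection has total cost below 5.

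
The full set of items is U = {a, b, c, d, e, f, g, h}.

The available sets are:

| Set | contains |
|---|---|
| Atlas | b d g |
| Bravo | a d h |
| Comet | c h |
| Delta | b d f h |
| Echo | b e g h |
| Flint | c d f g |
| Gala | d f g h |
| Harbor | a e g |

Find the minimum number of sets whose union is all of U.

Delta, Flint, and Harbor cover everything between them: the union {a, b, c, d, e, f, g, h} is all of U.
No 2 of the 8 sets cover everything (all 28 combinations miss at least one item), so 3 is optimal.

3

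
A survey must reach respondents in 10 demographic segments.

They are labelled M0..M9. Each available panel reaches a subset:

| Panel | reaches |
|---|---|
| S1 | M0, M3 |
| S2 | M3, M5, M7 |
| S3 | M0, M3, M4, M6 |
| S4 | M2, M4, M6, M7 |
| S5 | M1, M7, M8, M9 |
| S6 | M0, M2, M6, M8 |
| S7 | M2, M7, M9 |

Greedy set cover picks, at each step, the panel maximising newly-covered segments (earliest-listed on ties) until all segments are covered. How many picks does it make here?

Greedy: pick S3 (covers 4 new) → pick S5 (covers 4 new) → pick S2 (covers 1 new) → pick S4 (covers 1 new). Total picks: 4.

4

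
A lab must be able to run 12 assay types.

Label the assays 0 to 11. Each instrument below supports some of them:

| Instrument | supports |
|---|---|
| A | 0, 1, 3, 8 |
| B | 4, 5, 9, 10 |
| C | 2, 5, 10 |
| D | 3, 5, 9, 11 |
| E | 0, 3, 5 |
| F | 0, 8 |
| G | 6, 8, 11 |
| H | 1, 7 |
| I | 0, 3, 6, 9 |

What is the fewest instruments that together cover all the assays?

5

Take {B, C, E, G, H}. Their union is {0, 1, 2, 3, 4, 5, 6, 7, 8, 9, 10, 11}, which is all 12 assays.
No 4 of the 9 instruments cover everything (all 126 combinations miss at least one assay), so 5 is optimal.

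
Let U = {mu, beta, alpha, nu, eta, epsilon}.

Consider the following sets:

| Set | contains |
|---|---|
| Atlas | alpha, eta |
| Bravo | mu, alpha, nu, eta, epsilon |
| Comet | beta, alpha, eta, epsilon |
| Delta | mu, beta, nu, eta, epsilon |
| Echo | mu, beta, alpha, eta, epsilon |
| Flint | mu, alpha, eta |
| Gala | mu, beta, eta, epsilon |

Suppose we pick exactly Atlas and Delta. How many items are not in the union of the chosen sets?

Union of Atlas, Delta = {mu, beta, alpha, nu, eta, epsilon} — that's every item, so 0 are uncovered.

0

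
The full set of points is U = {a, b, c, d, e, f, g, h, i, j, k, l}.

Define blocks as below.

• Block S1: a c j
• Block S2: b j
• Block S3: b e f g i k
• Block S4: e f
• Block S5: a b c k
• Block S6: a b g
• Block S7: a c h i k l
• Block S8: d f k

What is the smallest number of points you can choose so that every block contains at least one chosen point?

Take T = {a, b, f}. Each listed block contains at least one of these, so T is a hitting set of size 3.
The blocks S2, S4, S7 are pairwise disjoint, so any hitting set needs a separate point for each — at least 3. Hence 3 is optimal.

3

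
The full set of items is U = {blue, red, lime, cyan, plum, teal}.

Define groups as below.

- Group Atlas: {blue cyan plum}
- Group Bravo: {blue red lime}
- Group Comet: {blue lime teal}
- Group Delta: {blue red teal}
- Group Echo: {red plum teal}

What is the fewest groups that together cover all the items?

Take {Atlas, Comet, Echo}. Their union is {blue, red, lime, cyan, plum, teal}, which is all 6 items.
Only Atlas contains cyan, so Atlas is forced; the remaining 3 items need at least 2 more groups (each remaining group adds at most 2) — so at least 3 groups are needed, and 3 is optimal.

3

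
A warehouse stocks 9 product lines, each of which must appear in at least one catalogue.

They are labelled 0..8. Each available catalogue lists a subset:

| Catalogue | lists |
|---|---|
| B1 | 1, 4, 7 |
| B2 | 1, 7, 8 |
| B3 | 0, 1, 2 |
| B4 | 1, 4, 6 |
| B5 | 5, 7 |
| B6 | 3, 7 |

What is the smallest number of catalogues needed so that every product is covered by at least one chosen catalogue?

Take {B2, B3, B4, B5, B6}. Their union is {0, 1, 2, 3, 4, 5, 6, 7, 8}, which is all 9 products.
No 4 of the 6 catalogues cover everything (all 15 combinations miss at least one product), so 5 is optimal.

5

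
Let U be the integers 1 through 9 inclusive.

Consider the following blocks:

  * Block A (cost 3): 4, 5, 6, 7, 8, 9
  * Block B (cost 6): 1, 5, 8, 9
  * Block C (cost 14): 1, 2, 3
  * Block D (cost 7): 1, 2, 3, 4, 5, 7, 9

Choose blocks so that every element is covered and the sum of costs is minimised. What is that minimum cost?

10

A, D together cover every element (A ∪ D = {1, 2, 3, 4, 5, 6, 7, 8, 9}); total cost 3 + 7 = 10.
No covering selection has total cost below 10.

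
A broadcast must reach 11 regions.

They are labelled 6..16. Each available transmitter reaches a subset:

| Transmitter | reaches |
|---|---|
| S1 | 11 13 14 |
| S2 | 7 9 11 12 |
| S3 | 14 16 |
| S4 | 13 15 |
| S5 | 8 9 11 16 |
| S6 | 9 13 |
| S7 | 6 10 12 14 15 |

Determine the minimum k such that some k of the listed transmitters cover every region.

4

Take {S2, S5, S6, S7}. Their union is {6, 7, 8, 9, 10, 11, 12, 13, 14, 15, 16}, which is all 11 regions.
No 3 of the 7 transmitters cover everything (all 35 combinations miss at least one region), so 4 is optimal.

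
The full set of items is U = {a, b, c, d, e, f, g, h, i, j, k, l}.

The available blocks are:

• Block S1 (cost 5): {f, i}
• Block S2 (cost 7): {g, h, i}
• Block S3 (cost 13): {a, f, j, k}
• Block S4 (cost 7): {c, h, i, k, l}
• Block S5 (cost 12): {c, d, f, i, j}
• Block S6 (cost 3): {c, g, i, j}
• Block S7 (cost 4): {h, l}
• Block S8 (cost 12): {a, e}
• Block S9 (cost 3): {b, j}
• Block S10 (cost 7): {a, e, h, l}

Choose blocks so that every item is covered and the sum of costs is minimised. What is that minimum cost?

S4, S5, S6, S9, S10 together cover every item (S4 ∪ S5 ∪ S6 ∪ S9 ∪ S10 = {a, b, c, d, e, f, g, h, i, j, k, l}); total cost 7 + 12 + 3 + 3 + 7 = 32.
The greedy pick S6, S10, S9, S1, S4, S5 costs 37; no covering selection beats 32.

32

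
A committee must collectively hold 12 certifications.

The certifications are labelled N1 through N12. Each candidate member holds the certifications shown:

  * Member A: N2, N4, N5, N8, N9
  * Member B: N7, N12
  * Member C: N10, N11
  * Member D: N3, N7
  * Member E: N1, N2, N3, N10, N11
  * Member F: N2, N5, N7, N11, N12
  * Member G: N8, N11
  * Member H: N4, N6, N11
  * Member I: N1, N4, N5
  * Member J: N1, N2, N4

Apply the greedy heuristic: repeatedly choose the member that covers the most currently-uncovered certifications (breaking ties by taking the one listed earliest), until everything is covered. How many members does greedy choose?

4

Greedy: pick A (covers 5 new) → pick E (covers 4 new) → pick B (covers 2 new) → pick H (covers 1 new). Total picks: 4.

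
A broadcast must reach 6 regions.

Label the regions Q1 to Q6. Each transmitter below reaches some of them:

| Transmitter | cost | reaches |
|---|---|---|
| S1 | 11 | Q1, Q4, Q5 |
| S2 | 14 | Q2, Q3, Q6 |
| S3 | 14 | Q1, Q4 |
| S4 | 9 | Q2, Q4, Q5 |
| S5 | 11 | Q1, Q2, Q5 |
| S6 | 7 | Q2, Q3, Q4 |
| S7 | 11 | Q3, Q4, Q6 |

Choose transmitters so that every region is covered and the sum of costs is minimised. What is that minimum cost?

22

S5, S7 together cover every region (S5 ∪ S7 = {Q1, Q2, Q3, Q4, Q5, Q6}); total cost 11 + 11 = 22.
The greedy pick S6, S1, S7 costs 29; no covering selection beats 22.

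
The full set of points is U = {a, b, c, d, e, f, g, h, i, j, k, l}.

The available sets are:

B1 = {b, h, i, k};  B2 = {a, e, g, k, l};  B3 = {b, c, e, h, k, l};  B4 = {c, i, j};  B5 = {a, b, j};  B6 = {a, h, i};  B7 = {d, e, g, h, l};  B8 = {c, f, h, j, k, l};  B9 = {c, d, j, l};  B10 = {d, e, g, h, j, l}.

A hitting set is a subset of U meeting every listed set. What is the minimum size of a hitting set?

The 3 points {h, j, k} hit every set.
No choice of 2 points meets every set, so 3 is the minimum.

3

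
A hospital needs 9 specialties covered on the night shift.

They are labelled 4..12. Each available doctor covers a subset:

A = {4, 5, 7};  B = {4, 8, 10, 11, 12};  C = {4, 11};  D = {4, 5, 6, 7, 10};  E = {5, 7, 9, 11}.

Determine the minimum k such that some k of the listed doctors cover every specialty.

Take {B, D, E}. Their union is {4, 5, 6, 7, 8, 9, 10, 11, 12}, which is all 9 specialties.
Only D contains 6, so D is forced; the remaining 4 specialties need at least 2 more doctors (each remaining doctor adds at most 3) — so at least 3 doctors are needed, and 3 is optimal.

3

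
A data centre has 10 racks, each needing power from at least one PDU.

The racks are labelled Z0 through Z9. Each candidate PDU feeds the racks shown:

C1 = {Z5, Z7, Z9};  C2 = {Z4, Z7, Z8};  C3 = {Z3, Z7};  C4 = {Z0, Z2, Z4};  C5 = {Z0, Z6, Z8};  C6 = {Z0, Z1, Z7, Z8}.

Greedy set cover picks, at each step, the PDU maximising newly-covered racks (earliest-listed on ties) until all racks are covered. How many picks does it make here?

5

Greedy: pick C6 (covers 4 new) → pick C1 (covers 2 new) → pick C4 (covers 2 new) → pick C3 (covers 1 new) → pick C5 (covers 1 new). Total picks: 5.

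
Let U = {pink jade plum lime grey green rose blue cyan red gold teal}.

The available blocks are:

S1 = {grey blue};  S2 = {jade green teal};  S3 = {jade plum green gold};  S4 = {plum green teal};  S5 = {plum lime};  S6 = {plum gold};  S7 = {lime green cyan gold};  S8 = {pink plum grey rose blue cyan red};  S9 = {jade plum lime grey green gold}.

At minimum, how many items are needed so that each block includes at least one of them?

3

H = {plum, green, blue} meets every block (each contains at least one member of H), and |H| = 3.
The blocks S1, S2, S6 are pairwise disjoint, so any hitting set needs a separate item for each — at least 3. Hence 3 is optimal.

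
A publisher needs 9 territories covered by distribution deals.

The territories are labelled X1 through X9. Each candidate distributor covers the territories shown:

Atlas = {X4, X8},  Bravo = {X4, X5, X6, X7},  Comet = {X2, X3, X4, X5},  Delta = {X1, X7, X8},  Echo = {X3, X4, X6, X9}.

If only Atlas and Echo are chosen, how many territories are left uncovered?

4

Union of Atlas, Echo = {X3, X4, X6, X8, X9}.
Not covered: X1, X2, X5, X7 — 4 territories.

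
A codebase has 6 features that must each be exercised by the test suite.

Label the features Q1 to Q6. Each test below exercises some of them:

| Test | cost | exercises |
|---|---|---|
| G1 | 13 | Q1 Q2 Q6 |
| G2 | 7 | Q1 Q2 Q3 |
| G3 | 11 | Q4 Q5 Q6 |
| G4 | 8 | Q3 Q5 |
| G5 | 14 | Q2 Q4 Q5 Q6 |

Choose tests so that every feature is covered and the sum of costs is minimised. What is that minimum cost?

G2, G3 together cover every feature (G2 ∪ G3 = {Q1, Q2, Q3, Q4, Q5, Q6}); total cost 7 + 11 = 18.
No covering selection has total cost below 18.

18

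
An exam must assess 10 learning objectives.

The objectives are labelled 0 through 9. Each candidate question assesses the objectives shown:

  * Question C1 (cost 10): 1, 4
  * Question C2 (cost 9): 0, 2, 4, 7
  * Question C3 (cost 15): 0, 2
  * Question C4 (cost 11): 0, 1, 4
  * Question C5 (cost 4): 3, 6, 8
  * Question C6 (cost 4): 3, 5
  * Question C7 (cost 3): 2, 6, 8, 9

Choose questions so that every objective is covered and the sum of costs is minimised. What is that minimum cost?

26

C1, C2, C6, C7 together cover every objective (C1 ∪ C2 ∪ C6 ∪ C7 = {0, 1, 2, 3, 4, 5, 6, 7, 8, 9}); total cost 10 + 9 + 4 + 3 = 26.
No covering selection has total cost below 26.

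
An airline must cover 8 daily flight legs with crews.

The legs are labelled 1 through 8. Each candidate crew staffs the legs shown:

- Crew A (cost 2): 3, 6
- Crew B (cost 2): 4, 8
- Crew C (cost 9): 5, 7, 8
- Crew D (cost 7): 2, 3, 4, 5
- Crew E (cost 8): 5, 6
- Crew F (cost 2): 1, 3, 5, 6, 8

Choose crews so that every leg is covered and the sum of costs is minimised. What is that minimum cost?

18

C, D, F together cover every leg (C ∪ D ∪ F = {1, 2, 3, 4, 5, 6, 7, 8}); total cost 9 + 7 + 2 = 18.
The greedy pick F, B, D, C costs 20; no covering selection beats 18.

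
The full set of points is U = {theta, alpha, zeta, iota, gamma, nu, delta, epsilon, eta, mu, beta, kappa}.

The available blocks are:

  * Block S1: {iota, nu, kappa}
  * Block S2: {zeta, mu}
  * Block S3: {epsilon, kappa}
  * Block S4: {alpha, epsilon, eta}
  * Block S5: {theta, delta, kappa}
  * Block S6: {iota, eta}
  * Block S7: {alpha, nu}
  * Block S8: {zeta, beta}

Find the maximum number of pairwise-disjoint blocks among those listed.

S2, S3, S6, S7 are pairwise disjoint (S2={zeta,mu}; S3={epsilon,kappa}; S6={iota,eta}; S7={alpha,nu}).
Every remaining block overlaps one of these, and no 5 of the listed blocks are pairwise disjoint, so 4 is the maximum.

4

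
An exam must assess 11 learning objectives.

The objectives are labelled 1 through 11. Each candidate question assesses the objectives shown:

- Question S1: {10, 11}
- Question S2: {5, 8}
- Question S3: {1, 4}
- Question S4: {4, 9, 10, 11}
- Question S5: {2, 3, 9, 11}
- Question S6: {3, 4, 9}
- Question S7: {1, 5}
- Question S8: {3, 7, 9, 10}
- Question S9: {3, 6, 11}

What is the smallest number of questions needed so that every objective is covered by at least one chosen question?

5

S2 and S3 and S5 and S8 and S9 together: S2 ∪ S3 ∪ S5 ∪ S8 ∪ S9 = {1, 2, 3, 4, 5, 6, 7, 8, 9, 10, 11} — every objective is covered.
Only S5 contains 2, so S5 is forced; the remaining 7 objectives need at least 4 more questions (each remaining question adds at most 2) — so at least 5 questions are needed, and 5 is optimal.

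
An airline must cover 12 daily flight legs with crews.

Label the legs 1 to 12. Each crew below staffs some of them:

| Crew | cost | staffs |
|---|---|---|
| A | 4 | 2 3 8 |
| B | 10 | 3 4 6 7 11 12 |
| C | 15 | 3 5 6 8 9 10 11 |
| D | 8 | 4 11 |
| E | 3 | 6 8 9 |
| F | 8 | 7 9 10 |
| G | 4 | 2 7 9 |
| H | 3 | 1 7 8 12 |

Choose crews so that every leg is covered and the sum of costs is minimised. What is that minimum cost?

30

A, C, D, H together cover every leg (A ∪ C ∪ D ∪ H = {1, 2, 3, 4, 5, 6, 7, 8, 9, 10, 11, 12}); total cost 4 + 15 + 8 + 3 = 30.
The greedy pick H, E, A, D, C costs 33; no covering selection beats 30.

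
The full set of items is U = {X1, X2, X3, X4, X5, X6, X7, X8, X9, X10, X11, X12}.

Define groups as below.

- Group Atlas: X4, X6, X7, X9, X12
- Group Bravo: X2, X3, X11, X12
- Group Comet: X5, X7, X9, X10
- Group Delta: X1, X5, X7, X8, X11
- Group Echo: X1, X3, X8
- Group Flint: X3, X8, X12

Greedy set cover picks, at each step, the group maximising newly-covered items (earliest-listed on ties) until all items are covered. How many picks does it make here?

Greedy: pick Atlas (covers 5 new) → pick Delta (covers 4 new) → pick Bravo (covers 2 new) → pick Comet (covers 1 new). Total picks: 4.

4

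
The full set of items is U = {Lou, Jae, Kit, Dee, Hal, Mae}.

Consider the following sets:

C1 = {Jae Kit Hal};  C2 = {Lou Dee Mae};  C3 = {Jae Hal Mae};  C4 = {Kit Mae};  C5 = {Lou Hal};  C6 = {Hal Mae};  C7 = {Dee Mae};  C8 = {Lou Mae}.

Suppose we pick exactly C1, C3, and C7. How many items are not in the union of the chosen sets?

1

Union of C1, C3, C7 = {Jae, Kit, Dee, Hal, Mae}.
Not covered: Lou — 1 item.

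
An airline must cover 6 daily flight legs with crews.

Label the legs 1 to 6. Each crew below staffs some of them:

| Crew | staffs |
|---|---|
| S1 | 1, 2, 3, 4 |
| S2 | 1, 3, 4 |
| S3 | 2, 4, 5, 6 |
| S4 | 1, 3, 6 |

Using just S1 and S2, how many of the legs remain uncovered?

Union of S1, S2 = {1, 2, 3, 4}.
Not covered: 5, 6 — 2 legs.

2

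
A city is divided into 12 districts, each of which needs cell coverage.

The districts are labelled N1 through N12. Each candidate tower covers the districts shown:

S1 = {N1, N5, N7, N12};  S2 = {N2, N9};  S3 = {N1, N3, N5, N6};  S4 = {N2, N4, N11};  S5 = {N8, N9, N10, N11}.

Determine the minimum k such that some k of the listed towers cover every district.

4

Take {S1, S3, S4, S5}. Their union is {N1, N2, N3, N4, N5, N6, N7, N8, N9, N10, N11, N12}, which is all 12 districts.
Only S4 contains N4, so S4 is forced; the remaining 9 districts need at least 3 more towers (each remaining tower adds at most 4) — so at least 4 towers are needed, and 4 is optimal.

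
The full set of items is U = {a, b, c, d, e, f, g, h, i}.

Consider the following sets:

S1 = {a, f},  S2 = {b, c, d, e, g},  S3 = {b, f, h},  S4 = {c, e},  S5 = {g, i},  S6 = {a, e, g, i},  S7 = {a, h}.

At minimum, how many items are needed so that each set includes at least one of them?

4

T = {a, b, c, i} meets every set (each contains at least one member of T), and |T| = 4.
No choice of 3 items meets every set, so 4 is the minimum.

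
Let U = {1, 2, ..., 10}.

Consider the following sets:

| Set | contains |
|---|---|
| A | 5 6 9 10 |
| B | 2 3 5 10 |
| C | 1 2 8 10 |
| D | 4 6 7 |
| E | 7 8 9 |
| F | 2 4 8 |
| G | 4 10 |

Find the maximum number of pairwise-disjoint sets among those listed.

B, D are pairwise disjoint (B={2,3,5,10}; D={4,6,7}).
Every remaining set overlaps one of these, and no 3 of the listed sets are pairwise disjoint, so 2 is the maximum.

2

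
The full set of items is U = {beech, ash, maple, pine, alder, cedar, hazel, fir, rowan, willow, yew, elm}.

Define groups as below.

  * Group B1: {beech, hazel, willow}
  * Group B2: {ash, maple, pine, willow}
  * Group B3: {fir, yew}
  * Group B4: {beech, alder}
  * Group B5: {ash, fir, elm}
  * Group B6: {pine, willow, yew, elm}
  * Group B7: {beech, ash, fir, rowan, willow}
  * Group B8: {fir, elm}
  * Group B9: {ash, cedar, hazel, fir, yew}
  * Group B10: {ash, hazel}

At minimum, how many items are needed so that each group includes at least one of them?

4

The 4 items {pine, alder, hazel, fir} hit every group.
No choice of 3 items meets every group, so 4 is the minimum.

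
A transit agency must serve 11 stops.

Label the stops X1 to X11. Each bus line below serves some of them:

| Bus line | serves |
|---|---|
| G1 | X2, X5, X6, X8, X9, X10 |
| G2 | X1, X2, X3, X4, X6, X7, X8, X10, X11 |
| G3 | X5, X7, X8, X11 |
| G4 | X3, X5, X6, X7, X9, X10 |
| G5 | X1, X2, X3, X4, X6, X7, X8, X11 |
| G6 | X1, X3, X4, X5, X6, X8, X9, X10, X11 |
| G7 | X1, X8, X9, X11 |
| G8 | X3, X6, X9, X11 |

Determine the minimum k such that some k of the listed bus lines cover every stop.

Take {G1, G5}. Their union is {X1, X2, X3, X4, X5, X6, X7, X8, X9, X10, X11}, which is all 11 stops.
No single bus line has all 11 stops (the largest, G2, has 9), so 2 is optimal.

2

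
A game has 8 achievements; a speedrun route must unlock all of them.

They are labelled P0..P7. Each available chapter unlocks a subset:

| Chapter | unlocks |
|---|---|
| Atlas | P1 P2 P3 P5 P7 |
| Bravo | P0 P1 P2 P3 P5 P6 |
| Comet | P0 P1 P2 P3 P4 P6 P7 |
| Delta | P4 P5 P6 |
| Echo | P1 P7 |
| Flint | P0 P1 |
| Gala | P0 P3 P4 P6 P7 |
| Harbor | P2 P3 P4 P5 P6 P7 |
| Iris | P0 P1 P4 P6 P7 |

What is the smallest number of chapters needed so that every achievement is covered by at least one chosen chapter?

2

Atlas and Iris together: Atlas ∪ Iris = {P0, P1, P2, P3, P4, P5, P6, P7} — every achievement is covered.
No single chapter has all 8 achievements (the largest, Comet, has 7), so 2 is optimal.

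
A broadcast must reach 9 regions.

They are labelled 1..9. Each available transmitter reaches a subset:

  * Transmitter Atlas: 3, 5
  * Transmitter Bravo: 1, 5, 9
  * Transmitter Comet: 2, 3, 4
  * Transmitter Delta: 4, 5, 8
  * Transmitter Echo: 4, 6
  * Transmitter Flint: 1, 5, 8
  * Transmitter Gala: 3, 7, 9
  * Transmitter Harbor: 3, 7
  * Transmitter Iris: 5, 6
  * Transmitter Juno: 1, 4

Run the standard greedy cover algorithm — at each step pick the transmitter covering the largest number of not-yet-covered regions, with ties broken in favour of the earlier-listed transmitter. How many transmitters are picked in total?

5

Greedy: pick Bravo (covers 3 new) → pick Comet (covers 3 new) → pick Delta (covers 1 new) → pick Echo (covers 1 new) → pick Gala (covers 1 new). Total picks: 5.
(The true minimum cover uses only 4 transmitters, so greedy is not optimal here.)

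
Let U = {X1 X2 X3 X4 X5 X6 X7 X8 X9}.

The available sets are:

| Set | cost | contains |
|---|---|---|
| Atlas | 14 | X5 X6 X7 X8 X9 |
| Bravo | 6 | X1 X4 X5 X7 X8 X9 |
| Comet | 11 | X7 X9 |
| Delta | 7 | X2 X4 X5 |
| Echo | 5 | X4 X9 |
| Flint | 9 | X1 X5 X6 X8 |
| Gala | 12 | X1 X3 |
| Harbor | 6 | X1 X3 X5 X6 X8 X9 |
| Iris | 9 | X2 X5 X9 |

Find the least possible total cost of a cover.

19

Bravo, Delta, Harbor together cover every item (Bravo ∪ Delta ∪ Harbor = {X1, X2, X3, X4, X5, X6, X7, X8, X9}); total cost 6 + 7 + 6 = 19.
No covering selection has total cost below 19.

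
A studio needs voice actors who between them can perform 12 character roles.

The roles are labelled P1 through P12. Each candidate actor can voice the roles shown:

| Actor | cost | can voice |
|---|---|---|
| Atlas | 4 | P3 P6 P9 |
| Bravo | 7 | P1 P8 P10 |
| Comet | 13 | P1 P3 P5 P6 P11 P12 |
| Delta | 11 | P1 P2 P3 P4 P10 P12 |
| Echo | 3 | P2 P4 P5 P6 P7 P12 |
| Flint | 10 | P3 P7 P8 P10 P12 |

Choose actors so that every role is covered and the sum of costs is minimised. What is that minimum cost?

27

Atlas, Bravo, Comet, Echo together cover every role (Atlas ∪ Bravo ∪ Comet ∪ Echo = {P1, P2, P3, P4, P5, P6, P7, P8, P9, P10, P11, P12}); total cost 4 + 7 + 13 + 3 = 27.
No covering selection has total cost below 27.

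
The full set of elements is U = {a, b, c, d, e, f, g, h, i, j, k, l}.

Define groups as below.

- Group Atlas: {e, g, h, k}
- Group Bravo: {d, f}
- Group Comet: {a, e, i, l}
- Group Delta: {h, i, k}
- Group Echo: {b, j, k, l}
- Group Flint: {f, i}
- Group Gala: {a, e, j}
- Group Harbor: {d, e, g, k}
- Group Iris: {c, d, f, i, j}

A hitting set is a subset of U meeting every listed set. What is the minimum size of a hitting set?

T = {e, f, k} meets every group (each contains at least one member of T), and |T| = 3.
The groups Bravo, Delta, Gala are pairwise disjoint, so any hitting set needs a separate element for each — at least 3. Hence 3 is optimal.

3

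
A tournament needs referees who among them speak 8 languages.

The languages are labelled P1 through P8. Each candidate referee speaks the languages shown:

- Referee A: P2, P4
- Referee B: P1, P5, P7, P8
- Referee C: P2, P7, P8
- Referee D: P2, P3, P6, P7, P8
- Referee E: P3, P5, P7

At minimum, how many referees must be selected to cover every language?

Take {A, B, D}. Their union is {P1, P2, P3, P4, P5, P6, P7, P8}, which is all 8 languages.
Only B contains P1, so B is forced; the remaining 4 languages need at least 2 more referees (each remaining referee adds at most 3) — so at least 3 referees are needed, and 3 is optimal.

3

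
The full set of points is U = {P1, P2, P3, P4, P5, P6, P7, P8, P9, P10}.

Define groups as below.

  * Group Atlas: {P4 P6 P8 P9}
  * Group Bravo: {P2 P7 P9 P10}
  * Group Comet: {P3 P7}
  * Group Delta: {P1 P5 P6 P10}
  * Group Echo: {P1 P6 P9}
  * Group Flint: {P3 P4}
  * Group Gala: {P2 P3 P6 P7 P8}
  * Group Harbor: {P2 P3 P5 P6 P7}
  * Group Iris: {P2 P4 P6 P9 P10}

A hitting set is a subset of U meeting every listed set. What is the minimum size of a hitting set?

3

H = {P1, P3, P9} meets every group (each contains at least one member of H), and |H| = 3.
No choice of 2 points meets every group, so 3 is the minimum.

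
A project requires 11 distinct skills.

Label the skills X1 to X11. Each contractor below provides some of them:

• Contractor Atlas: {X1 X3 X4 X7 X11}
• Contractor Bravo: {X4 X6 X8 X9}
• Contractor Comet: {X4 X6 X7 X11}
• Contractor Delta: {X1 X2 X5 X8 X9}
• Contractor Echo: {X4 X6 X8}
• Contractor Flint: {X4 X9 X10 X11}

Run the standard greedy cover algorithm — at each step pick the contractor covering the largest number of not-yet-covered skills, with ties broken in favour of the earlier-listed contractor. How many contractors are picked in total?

4

Greedy: pick Atlas (covers 5 new) → pick Delta (covers 4 new) → pick Bravo (covers 1 new) → pick Flint (covers 1 new). Total picks: 4.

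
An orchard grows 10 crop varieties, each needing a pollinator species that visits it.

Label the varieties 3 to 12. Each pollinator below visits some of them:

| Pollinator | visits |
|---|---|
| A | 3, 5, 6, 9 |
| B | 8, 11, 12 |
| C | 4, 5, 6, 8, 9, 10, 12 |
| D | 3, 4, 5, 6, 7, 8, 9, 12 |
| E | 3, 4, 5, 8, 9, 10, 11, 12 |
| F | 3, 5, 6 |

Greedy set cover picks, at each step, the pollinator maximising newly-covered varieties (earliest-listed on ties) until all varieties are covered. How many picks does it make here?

Greedy: pick D (covers 8 new) → pick E (covers 2 new). Total picks: 2.

2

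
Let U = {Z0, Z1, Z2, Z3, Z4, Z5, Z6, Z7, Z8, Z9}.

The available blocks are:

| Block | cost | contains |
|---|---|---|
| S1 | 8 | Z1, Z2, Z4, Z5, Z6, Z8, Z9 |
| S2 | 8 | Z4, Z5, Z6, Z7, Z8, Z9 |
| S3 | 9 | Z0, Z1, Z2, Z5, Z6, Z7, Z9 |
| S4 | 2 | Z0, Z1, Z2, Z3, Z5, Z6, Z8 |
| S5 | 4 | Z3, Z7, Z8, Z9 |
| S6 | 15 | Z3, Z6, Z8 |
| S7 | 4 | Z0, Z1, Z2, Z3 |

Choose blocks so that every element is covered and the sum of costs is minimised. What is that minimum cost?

S2, S4 together cover every element (S2 ∪ S4 = {Z0, Z1, Z2, Z3, Z4, Z5, Z6, Z7, Z8, Z9}); total cost 8 + 2 = 10.
The greedy pick S4, S5, S1 costs 14; no covering selection beats 10.

10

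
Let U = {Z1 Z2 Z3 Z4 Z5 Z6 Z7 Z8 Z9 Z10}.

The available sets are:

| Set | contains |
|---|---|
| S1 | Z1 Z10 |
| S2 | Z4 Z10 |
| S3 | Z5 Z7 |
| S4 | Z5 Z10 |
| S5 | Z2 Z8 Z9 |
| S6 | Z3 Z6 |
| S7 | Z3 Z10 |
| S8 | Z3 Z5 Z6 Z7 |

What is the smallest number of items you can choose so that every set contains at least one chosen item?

The 4 items {Z2, Z6, Z7, Z10} hit every set.
The sets S1, S3, S5, S6 are pairwise disjoint, so any hitting set needs a separate item for each — at least 4. Hence 4 is optimal.

4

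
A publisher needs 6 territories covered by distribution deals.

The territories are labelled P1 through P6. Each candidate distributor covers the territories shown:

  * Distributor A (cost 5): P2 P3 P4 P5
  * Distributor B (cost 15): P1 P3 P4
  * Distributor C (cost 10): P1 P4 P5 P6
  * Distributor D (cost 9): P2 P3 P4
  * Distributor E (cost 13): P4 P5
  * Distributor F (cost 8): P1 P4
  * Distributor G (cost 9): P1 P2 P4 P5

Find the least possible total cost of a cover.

15

A, C together cover every territory (A ∪ C = {P1, P2, P3, P4, P5, P6}); total cost 5 + 10 = 15.
No covering selection has total cost below 15.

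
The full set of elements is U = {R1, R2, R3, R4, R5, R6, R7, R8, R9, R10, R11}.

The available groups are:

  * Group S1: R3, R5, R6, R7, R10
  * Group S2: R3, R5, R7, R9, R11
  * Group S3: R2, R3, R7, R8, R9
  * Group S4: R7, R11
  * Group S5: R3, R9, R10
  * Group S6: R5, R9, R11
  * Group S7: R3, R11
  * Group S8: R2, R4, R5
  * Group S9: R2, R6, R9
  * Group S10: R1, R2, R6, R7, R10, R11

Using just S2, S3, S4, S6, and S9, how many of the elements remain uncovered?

3

Union of S2, S3, S4, S6, S9 = {R2, R3, R5, R6, R7, R8, R9, R11}.
Not covered: R1, R4, R10 — 3 elements.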